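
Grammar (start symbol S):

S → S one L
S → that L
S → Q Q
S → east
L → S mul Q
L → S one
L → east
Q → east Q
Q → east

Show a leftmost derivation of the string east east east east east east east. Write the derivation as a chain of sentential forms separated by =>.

S => Q Q => east Q Q => east east Q Q => east east east Q Q => east east east east Q Q => east east east east east Q => east east east east east east Q => east east east east east east east

S => Q Q   [S → Q Q]
Q Q => east Q Q   [Q → east Q]
east Q Q => east east Q Q   [Q → east Q]
east east Q Q => east east east Q Q   [Q → east Q]
east east east Q Q => east east east east Q Q   [Q → east Q]
east east east east Q Q => east east east east east Q   [Q → east]
east east east east east Q => east east east east east east Q   [Q → east Q]
east east east east east east Q => east east east east east east east   [Q → east]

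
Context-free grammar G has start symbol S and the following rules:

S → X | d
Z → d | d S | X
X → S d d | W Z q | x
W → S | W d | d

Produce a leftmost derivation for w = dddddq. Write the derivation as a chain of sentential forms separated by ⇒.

S ⇒ X   [S → X]
X ⇒ WZq   [X → W Z q]
WZq ⇒ SZq   [W → S]
SZq ⇒ dZq   [S → d]
dZq ⇒ ddSq   [Z → d S]
ddSq ⇒ ddXq   [S → X]
ddXq ⇒ ddSddq   [X → S d d]
ddSddq ⇒ dddddq   [S → d]

S ⇒ X ⇒ WZq ⇒ SZq ⇒ dZq ⇒ ddSq ⇒ ddXq ⇒ ddSddq ⇒ dddddq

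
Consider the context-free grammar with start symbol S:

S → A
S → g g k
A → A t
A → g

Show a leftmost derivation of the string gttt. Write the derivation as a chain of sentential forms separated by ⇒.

S ⇒ A   [S → A]
A ⇒ At   [A → A t]
At ⇒ Att   [A → A t]
Att ⇒ Attt   [A → A t]
Attt ⇒ gttt   [A → g]

S ⇒ A ⇒ At ⇒ Att ⇒ Attt ⇒ gttt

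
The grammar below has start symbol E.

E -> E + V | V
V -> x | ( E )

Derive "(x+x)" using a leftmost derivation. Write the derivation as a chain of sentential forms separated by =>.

E => V => (E) => (E+V) => (V+V) => (x+V) => (x+x)

E => V   [E -> V]
V => (E)   [V -> ( E )]
(E) => (E+V)   [E -> E + V]
(E+V) => (V+V)   [E -> V]
(V+V) => (x+V)   [V -> x]
(x+V) => (x+x)   [V -> x]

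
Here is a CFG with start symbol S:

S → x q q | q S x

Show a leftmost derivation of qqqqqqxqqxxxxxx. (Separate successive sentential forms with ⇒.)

S ⇒ qSx ⇒ qqSxx ⇒ qqqSxxx ⇒ qqqqSxxxx ⇒ qqqqqSxxxxx ⇒ qqqqqqSxxxxxx ⇒ qqqqqqxqqxxxxxx

S ⇒ qSx   [S → q S x]
qSx ⇒ qqSxx   [S → q S x]
qqSxx ⇒ qqqSxxx   [S → q S x]
qqqSxxx ⇒ qqqqSxxxx   [S → q S x]
qqqqSxxxx ⇒ qqqqqSxxxxx   [S → q S x]
qqqqqSxxxxx ⇒ qqqqqqSxxxxxx   [S → q S x]
qqqqqqSxxxxxx ⇒ qqqqqqxqqxxxxxx   [S → x q q]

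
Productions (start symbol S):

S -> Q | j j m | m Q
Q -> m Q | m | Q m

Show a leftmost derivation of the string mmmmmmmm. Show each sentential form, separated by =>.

S => mQ   [S -> m Q]
mQ => mmQ   [Q -> m Q]
mmQ => mmmQ   [Q -> m Q]
mmmQ => mmmmQ   [Q -> m Q]
mmmmQ => mmmmmQ   [Q -> m Q]
mmmmmQ => mmmmmmQ   [Q -> m Q]
mmmmmmQ => mmmmmmQm   [Q -> Q m]
mmmmmmQm => mmmmmmmm   [Q -> m]

S => mQ => mmQ => mmmQ => mmmmQ => mmmmmQ => mmmmmmQ => mmmmmmQm => mmmmmmmm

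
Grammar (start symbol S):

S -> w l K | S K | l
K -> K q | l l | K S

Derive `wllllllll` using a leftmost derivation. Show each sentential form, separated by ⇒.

S ⇒ wlK ⇒ wlKS ⇒ wlKSS ⇒ wlKSSS ⇒ wlKSSSS ⇒ wlKSSSSS ⇒ wlllSSSSS ⇒ wllllSSSS ⇒ wlllllSSS ⇒ wllllllSS ⇒ wlllllllS ⇒ wllllllll

S ⇒ wlK   [S -> w l K]
wlK ⇒ wlKS   [K -> K S]
wlKS ⇒ wlKSS   [K -> K S]
wlKSS ⇒ wlKSSS   [K -> K S]
wlKSSS ⇒ wlKSSSS   [K -> K S]
wlKSSSS ⇒ wlKSSSSS   [K -> K S]
wlKSSSSS ⇒ wlllSSSSS   [K -> l l]
wlllSSSSS ⇒ wllllSSSS   [S -> l]
wllllSSSS ⇒ wlllllSSS   [S -> l]
wlllllSSS ⇒ wllllllSS   [S -> l]
wllllllSS ⇒ wlllllllS   [S -> l]
wlllllllS ⇒ wllllllll   [S -> l]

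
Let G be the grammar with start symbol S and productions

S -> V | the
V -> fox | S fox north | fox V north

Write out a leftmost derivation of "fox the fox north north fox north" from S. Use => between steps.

S => V => S fox north => V fox north => fox V north fox north => fox S fox north north fox north => fox the fox north north fox north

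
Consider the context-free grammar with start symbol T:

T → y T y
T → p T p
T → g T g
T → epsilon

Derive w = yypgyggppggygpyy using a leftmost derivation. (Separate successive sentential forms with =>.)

T => yTy   [T → y T y]
yTy => yyTyy   [T → y T y]
yyTyy => yypTpyy   [T → p T p]
yypTpyy => yypgTgpyy   [T → g T g]
yypgTgpyy => yypgyTygpyy   [T → y T y]
yypgyTygpyy => yypgygTgygpyy   [T → g T g]
yypgygTgygpyy => yypgyggTggygpyy   [T → g T g]
yypgyggTggygpyy => yypgyggpTpggygpyy   [T → p T p]
yypgyggpTpggygpyy => yypgyggppggygpyy   [T → epsilon]

T=>yTy=>yyTyy=>yypTpyy=>yypgTgpyy=>yypgyTygpyy=>yypgygTgygpyy=>yypgyggTggygpyy=>yypgyggpTpggygpyy=>yypgyggppggygpyy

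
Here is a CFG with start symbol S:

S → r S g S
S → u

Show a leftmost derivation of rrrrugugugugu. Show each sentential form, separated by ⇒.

S ⇒ rSgS   [S → r S g S]
rSgS ⇒ rrSgSgS   [S → r S g S]
rrSgSgS ⇒ rrrSgSgSgS   [S → r S g S]
rrrSgSgSgS ⇒ rrrrSgSgSgSgS   [S → r S g S]
rrrrSgSgSgSgS ⇒ rrrrugSgSgSgS   [S → u]
rrrrugSgSgSgS ⇒ rrrrugugSgSgS   [S → u]
rrrrugugSgSgS ⇒ rrrrugugugSgS   [S → u]
rrrrugugugSgS ⇒ rrrrugugugugS   [S → u]
rrrrugugugugS ⇒ rrrrugugugugu   [S → u]

S ⇒ rSgS ⇒ rrSgSgS ⇒ rrrSgSgSgS ⇒ rrrrSgSgSgSgS ⇒ rrrrugSgSgSgS ⇒ rrrrugugSgSgS ⇒ rrrrugugugSgS ⇒ rrrrugugugugS ⇒ rrrrugugugugu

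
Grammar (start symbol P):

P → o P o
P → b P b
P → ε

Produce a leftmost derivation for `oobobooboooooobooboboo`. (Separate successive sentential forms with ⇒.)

P⇒oPo⇒ooPoo⇒oobPboo⇒ooboPoboo⇒oobobPboboo⇒ooboboPoboboo⇒oobobooPooboboo⇒ooboboobPbooboboo⇒oobobooboPobooboboo⇒ooboboobooPoobooboboo⇒oobobooboooPooobooboboo⇒oobobooboooooobooboboo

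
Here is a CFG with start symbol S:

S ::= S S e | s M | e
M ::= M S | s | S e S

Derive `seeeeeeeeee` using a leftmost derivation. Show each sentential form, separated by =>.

S => SSe => SSeSe => SSeSeSe => sMSeSeSe => sMSSeSeSe => sSeSSSeSeSe => seeSSSeSeSe => seeeSSeSeSe => seeeeSeSeSe => seeeeeeSeSe => seeeeeeeeSe => seeeeeeeeee

S => SSe   [S ::= S S e]
SSe => SSeSe   [S ::= S S e]
SSeSe => SSeSeSe   [S ::= S S e]
SSeSeSe => sMSeSeSe   [S ::= s M]
sMSeSeSe => sMSSeSeSe   [M ::= M S]
sMSSeSeSe => sSeSSSeSeSe   [M ::= S e S]
sSeSSSeSeSe => seeSSSeSeSe   [S ::= e]
seeSSSeSeSe => seeeSSeSeSe   [S ::= e]
seeeSSeSeSe => seeeeSeSeSe   [S ::= e]
seeeeSeSeSe => seeeeeeSeSe   [S ::= e]
seeeeeeSeSe => seeeeeeeeSe   [S ::= e]
seeeeeeeeSe => seeeeeeeeee   [S ::= e]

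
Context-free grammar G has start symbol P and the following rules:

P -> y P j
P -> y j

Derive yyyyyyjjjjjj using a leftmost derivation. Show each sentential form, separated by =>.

P => yPj => yyPjj => yyyPjjj => yyyyPjjjj => yyyyyPjjjjj => yyyyyyjjjjjj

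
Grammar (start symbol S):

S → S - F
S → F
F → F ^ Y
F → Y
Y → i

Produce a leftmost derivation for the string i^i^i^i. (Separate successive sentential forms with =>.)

S => F   [S → F]
F => F^Y   [F → F ^ Y]
F^Y => F^Y^Y   [F → F ^ Y]
F^Y^Y => F^Y^Y^Y   [F → F ^ Y]
F^Y^Y^Y => Y^Y^Y^Y   [F → Y]
Y^Y^Y^Y => i^Y^Y^Y   [Y → i]
i^Y^Y^Y => i^i^Y^Y   [Y → i]
i^i^Y^Y => i^i^i^Y   [Y → i]
i^i^i^Y => i^i^i^i   [Y → i]

S => F => F^Y => F^Y^Y => F^Y^Y^Y => Y^Y^Y^Y => i^Y^Y^Y => i^i^Y^Y => i^i^i^Y => i^i^i^i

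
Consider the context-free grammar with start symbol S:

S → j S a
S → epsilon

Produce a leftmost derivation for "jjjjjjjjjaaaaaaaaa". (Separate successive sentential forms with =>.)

S => jSa   [S → j S a]
jSa => jjSaa   [S → j S a]
jjSaa => jjjSaaa   [S → j S a]
jjjSaaa => jjjjSaaaa   [S → j S a]
jjjjSaaaa => jjjjjSaaaaa   [S → j S a]
jjjjjSaaaaa => jjjjjjSaaaaaa   [S → j S a]
jjjjjjSaaaaaa => jjjjjjjSaaaaaaa   [S → j S a]
jjjjjjjSaaaaaaa => jjjjjjjjSaaaaaaaa   [S → j S a]
jjjjjjjjSaaaaaaaa => jjjjjjjjjSaaaaaaaaa   [S → j S a]
jjjjjjjjjSaaaaaaaaa => jjjjjjjjjaaaaaaaaa   [S → epsilon]

S => jSa => jjSaa => jjjSaaa => jjjjSaaaa => jjjjjSaaaaa => jjjjjjSaaaaaa => jjjjjjjSaaaaaaa => jjjjjjjjSaaaaaaaa => jjjjjjjjjSaaaaaaaaa => jjjjjjjjjaaaaaaaaa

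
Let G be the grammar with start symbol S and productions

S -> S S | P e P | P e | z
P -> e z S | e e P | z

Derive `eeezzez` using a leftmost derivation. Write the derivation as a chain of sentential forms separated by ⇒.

S ⇒ SS ⇒ PeS ⇒ eePeS ⇒ eeezSeS ⇒ eeezzeS ⇒ eeezzez

S ⇒ SS   [S -> S S]
SS ⇒ PeS   [S -> P e]
PeS ⇒ eePeS   [P -> e e P]
eePeS ⇒ eeezSeS   [P -> e z S]
eeezSeS ⇒ eeezzeS   [S -> z]
eeezzeS ⇒ eeezzez   [S -> z]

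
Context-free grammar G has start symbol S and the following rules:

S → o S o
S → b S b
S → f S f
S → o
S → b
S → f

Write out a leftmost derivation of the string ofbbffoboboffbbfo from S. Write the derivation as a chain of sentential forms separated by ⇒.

S ⇒ oSo ⇒ ofSfo ⇒ ofbSbfo ⇒ ofbbSbbfo ⇒ ofbbfSfbbfo ⇒ ofbbffSffbbfo ⇒ ofbbffoSoffbbfo ⇒ ofbbffobSboffbbfo ⇒ ofbbffoboboffbbfo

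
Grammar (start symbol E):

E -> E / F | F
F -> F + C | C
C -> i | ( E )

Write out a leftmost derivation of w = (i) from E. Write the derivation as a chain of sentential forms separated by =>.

E => F => C => (E) => (F) => (C) => (i)

E => F   [E -> F]
F => C   [F -> C]
C => (E)   [C -> ( E )]
(E) => (F)   [E -> F]
(F) => (C)   [F -> C]
(C) => (i)   [C -> i]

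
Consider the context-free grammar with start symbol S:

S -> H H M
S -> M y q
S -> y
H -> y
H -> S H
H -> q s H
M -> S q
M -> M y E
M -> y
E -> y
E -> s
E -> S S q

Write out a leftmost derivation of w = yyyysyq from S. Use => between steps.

S=>Myq=>MyEyq=>MyEyEyq=>yyEyEyq=>yyyyEyq=>yyyysyq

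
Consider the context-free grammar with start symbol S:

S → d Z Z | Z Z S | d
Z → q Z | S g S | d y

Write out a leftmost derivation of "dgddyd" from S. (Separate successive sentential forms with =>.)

S => ZZS => SgSZS => dgSZS => dgdZS => dgddyS => dgddyd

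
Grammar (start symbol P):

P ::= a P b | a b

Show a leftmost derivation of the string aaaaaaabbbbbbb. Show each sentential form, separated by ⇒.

P⇒aPb⇒aaPbb⇒aaaPbbb⇒aaaaPbbbb⇒aaaaaPbbbbb⇒aaaaaaPbbbbbb⇒aaaaaaabbbbbbb

P ⇒ aPb   [P ::= a P b]
aPb ⇒ aaPbb   [P ::= a P b]
aaPbb ⇒ aaaPbbb   [P ::= a P b]
aaaPbbb ⇒ aaaaPbbbb   [P ::= a P b]
aaaaPbbbb ⇒ aaaaaPbbbbb   [P ::= a P b]
aaaaaPbbbbb ⇒ aaaaaaPbbbbbb   [P ::= a P b]
aaaaaaPbbbbbb ⇒ aaaaaaabbbbbbb   [P ::= a b]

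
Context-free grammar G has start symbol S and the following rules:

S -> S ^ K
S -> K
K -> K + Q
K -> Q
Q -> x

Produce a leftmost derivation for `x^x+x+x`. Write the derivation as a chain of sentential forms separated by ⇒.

S ⇒ S^K   [S -> S ^ K]
S^K ⇒ K^K   [S -> K]
K^K ⇒ Q^K   [K -> Q]
Q^K ⇒ x^K   [Q -> x]
x^K ⇒ x^K+Q   [K -> K + Q]
x^K+Q ⇒ x^K+Q+Q   [K -> K + Q]
x^K+Q+Q ⇒ x^Q+Q+Q   [K -> Q]
x^Q+Q+Q ⇒ x^x+Q+Q   [Q -> x]
x^x+Q+Q ⇒ x^x+x+Q   [Q -> x]
x^x+x+Q ⇒ x^x+x+x   [Q -> x]

S ⇒ S^K ⇒ K^K ⇒ Q^K ⇒ x^K ⇒ x^K+Q ⇒ x^K+Q+Q ⇒ x^Q+Q+Q ⇒ x^x+Q+Q ⇒ x^x+x+Q ⇒ x^x+x+x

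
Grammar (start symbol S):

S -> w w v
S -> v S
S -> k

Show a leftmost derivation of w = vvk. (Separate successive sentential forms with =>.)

S => vS => vvS => vvk

S => vS   [S -> v S]
vS => vvS   [S -> v S]
vvS => vvk   [S -> k]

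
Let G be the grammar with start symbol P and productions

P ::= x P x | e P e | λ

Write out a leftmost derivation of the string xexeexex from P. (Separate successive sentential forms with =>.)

P => xPx   [P ::= x P x]
xPx => xePex   [P ::= e P e]
xePex => xexPxex   [P ::= x P x]
xexPxex => xexePexex   [P ::= e P e]
xexePexex => xexeexex   [P ::= λ]

P=>xPx=>xePex=>xexPxex=>xexePexex=>xexeexex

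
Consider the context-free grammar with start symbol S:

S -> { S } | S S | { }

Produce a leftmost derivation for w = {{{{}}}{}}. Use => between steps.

S => {S} => {SS} => {{S}S} => {{{S}}S} => {{{{}}}S} => {{{{}}}{}}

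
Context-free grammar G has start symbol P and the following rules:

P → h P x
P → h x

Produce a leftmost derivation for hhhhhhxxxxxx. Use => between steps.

P => hPx   [P → h P x]
hPx => hhPxx   [P → h P x]
hhPxx => hhhPxxx   [P → h P x]
hhhPxxx => hhhhPxxxx   [P → h P x]
hhhhPxxxx => hhhhhPxxxxx   [P → h P x]
hhhhhPxxxxx => hhhhhhxxxxxx   [P → h x]

P=>hPx=>hhPxx=>hhhPxxx=>hhhhPxxxx=>hhhhhPxxxxx=>hhhhhhxxxxxx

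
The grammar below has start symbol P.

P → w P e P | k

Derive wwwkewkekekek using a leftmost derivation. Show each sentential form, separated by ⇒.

P⇒wPeP⇒wwPePeP⇒wwwPePePeP⇒wwwkePePeP⇒wwwkewPePePeP⇒wwwkewkePePeP⇒wwwkewkekePeP⇒wwwkewkekekeP⇒wwwkewkekekek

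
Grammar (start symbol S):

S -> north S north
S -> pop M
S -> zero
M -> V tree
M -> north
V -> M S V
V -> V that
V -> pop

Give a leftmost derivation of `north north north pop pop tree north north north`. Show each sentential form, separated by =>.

S => north S north => north north S north north => north north north S north north north => north north north pop M north north north => north north north pop V tree north north north => north north north pop pop tree north north north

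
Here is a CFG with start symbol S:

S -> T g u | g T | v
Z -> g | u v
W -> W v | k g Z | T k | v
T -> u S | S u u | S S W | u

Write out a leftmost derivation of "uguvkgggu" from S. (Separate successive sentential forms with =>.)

S => Tgu   [S -> T g u]
Tgu => SSWgu   [T -> S S W]
SSWgu => TguSWgu   [S -> T g u]
TguSWgu => uguSWgu   [T -> u]
uguSWgu => uguvWgu   [S -> v]
uguvWgu => uguvkgZgu   [W -> k g Z]
uguvkgZgu => uguvkgggu   [Z -> g]

S => Tgu => SSWgu => TguSWgu => uguSWgu => uguvWgu => uguvkgZgu => uguvkgggu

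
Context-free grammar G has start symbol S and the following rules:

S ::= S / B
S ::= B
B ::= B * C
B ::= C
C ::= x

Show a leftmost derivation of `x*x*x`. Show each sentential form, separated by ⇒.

S ⇒ B ⇒ B*C ⇒ B*C*C ⇒ C*C*C ⇒ x*C*C ⇒ x*x*C ⇒ x*x*x

S ⇒ B   [S ::= B]
B ⇒ B*C   [B ::= B * C]
B*C ⇒ B*C*C   [B ::= B * C]
B*C*C ⇒ C*C*C   [B ::= C]
C*C*C ⇒ x*C*C   [C ::= x]
x*C*C ⇒ x*x*C   [C ::= x]
x*x*C ⇒ x*x*x   [C ::= x]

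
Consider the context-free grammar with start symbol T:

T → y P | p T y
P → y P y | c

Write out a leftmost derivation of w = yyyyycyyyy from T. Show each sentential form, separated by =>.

T => yP   [T → y P]
yP => yyPy   [P → y P y]
yyPy => yyyPyy   [P → y P y]
yyyPyy => yyyyPyyy   [P → y P y]
yyyyPyyy => yyyyyPyyyy   [P → y P y]
yyyyyPyyyy => yyyyycyyyy   [P → c]

T => yP => yyPy => yyyPyy => yyyyPyyy => yyyyyPyyyy => yyyyycyyyy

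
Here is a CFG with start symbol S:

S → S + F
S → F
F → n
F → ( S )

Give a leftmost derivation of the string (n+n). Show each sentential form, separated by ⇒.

S ⇒ F ⇒ (S) ⇒ (S+F) ⇒ (F+F) ⇒ (n+F) ⇒ (n+n)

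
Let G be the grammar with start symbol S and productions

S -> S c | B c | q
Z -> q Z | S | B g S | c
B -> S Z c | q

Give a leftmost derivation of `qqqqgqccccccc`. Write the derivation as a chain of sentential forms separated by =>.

S=>Sc=>Scc=>Bccc=>SZcccc=>qZcccc=>qqZcccc=>qqScccc=>qqSccccc=>qqBcccccc=>qqSZccccccc=>qqqZccccccc=>qqqBgSccccccc=>qqqqgSccccccc=>qqqqgqccccccc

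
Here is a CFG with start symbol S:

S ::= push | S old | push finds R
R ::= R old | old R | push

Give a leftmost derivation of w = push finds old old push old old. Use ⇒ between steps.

S ⇒ push finds R ⇒ push finds old R ⇒ push finds old R old ⇒ push finds old R old old ⇒ push finds old old R old old ⇒ push finds old old push old old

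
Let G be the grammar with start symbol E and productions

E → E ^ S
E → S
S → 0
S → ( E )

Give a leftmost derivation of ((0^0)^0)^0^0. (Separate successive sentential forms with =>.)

E => E^S   [E → E ^ S]
E^S => E^S^S   [E → E ^ S]
E^S^S => S^S^S   [E → S]
S^S^S => (E)^S^S   [S → ( E )]
(E)^S^S => (E^S)^S^S   [E → E ^ S]
(E^S)^S^S => (S^S)^S^S   [E → S]
(S^S)^S^S => ((E)^S)^S^S   [S → ( E )]
((E)^S)^S^S => ((E^S)^S)^S^S   [E → E ^ S]
((E^S)^S)^S^S => ((S^S)^S)^S^S   [E → S]
((S^S)^S)^S^S => ((0^S)^S)^S^S   [S → 0]
((0^S)^S)^S^S => ((0^0)^S)^S^S   [S → 0]
((0^0)^S)^S^S => ((0^0)^0)^S^S   [S → 0]
((0^0)^0)^S^S => ((0^0)^0)^0^S   [S → 0]
((0^0)^0)^0^S => ((0^0)^0)^0^0   [S → 0]

E => E^S => E^S^S => S^S^S => (E)^S^S => (E^S)^S^S => (S^S)^S^S => ((E)^S)^S^S => ((E^S)^S)^S^S => ((S^S)^S)^S^S => ((0^S)^S)^S^S => ((0^0)^S)^S^S => ((0^0)^0)^S^S => ((0^0)^0)^0^S => ((0^0)^0)^0^0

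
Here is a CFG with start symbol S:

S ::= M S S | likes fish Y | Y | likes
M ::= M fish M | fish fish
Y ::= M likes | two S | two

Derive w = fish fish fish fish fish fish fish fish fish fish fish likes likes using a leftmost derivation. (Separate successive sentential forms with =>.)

S => M S S   [S ::= M S S]
M S S => M fish M S S   [M ::= M fish M]
M fish M S S => M fish M fish M S S   [M ::= M fish M]
M fish M fish M S S => fish fish fish M fish M S S   [M ::= fish fish]
fish fish fish M fish M S S => fish fish fish fish fish fish M S S   [M ::= fish fish]
fish fish fish fish fish fish M S S => fish fish fish fish fish fish M fish M S S   [M ::= M fish M]
fish fish fish fish fish fish M fish M S S => fish fish fish fish fish fish fish fish fish M S S   [M ::= fish fish]
fish fish fish fish fish fish fish fish fish M S S => fish fish fish fish fish fish fish fish fish fish fish S S   [M ::= fish fish]
fish fish fish fish fish fish fish fish fish fish fish S S => fish fish fish fish fish fish fish fish fish fish fish likes S   [S ::= likes]
fish fish fish fish fish fish fish fish fish fish fish likes S => fish fish fish fish fish fish fish fish fish fish fish likes likes   [S ::= likes]

S => M S S => M fish M S S => M fish M fish M S S => fish fish fish M fish M S S => fish fish fish fish fish fish M S S => fish fish fish fish fish fish M fish M S S => fish fish fish fish fish fish fish fish fish M S S => fish fish fish fish fish fish fish fish fish fish fish S S => fish fish fish fish fish fish fish fish fish fish fish likes S => fish fish fish fish fish fish fish fish fish fish fish likes likes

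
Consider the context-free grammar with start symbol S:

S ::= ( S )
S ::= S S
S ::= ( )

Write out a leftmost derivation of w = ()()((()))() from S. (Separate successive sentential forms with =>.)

S => SS   [S ::= S S]
SS => ()S   [S ::= ( )]
()S => ()SS   [S ::= S S]
()SS => ()()S   [S ::= ( )]
()()S => ()()SS   [S ::= S S]
()()SS => ()()(S)S   [S ::= ( S )]
()()(S)S => ()()((S))S   [S ::= ( S )]
()()((S))S => ()()((()))S   [S ::= ( )]
()()((()))S => ()()((()))()   [S ::= ( )]

S => SS => ()S => ()SS => ()()S => ()()SS => ()()(S)S => ()()((S))S => ()()((()))S => ()()((()))()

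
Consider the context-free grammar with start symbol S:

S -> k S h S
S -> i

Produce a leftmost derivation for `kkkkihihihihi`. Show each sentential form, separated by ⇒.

S⇒kShS⇒kkShShS⇒kkkShShShS⇒kkkkShShShShS⇒kkkkihShShShS⇒kkkkihihShShS⇒kkkkihihihShS⇒kkkkihihihihS⇒kkkkihihihihi

S ⇒ kShS   [S -> k S h S]
kShS ⇒ kkShShS   [S -> k S h S]
kkShShS ⇒ kkkShShShS   [S -> k S h S]
kkkShShShS ⇒ kkkkShShShShS   [S -> k S h S]
kkkkShShShShS ⇒ kkkkihShShShS   [S -> i]
kkkkihShShShS ⇒ kkkkihihShShS   [S -> i]
kkkkihihShShS ⇒ kkkkihihihShS   [S -> i]
kkkkihihihShS ⇒ kkkkihihihihS   [S -> i]
kkkkihihihihS ⇒ kkkkihihihihi   [S -> i]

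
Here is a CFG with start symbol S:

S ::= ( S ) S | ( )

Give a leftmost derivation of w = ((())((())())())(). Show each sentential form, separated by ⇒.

S ⇒ (S)S   [S ::= ( S ) S]
(S)S ⇒ ((S)S)S   [S ::= ( S ) S]
((S)S)S ⇒ ((())S)S   [S ::= ( )]
((())S)S ⇒ ((())(S)S)S   [S ::= ( S ) S]
((())(S)S)S ⇒ ((())((S)S)S)S   [S ::= ( S ) S]
((())((S)S)S)S ⇒ ((())((())S)S)S   [S ::= ( )]
((())((())S)S)S ⇒ ((())((())())S)S   [S ::= ( )]
((())((())())S)S ⇒ ((())((())())())S   [S ::= ( )]
((())((())())())S ⇒ ((())((())())())()   [S ::= ( )]

S⇒(S)S⇒((S)S)S⇒((())S)S⇒((())(S)S)S⇒((())((S)S)S)S⇒((())((())S)S)S⇒((())((())())S)S⇒((())((())())())S⇒((())((())())())()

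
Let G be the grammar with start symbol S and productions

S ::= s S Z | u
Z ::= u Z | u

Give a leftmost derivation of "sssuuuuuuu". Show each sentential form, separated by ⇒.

S ⇒ sSZ ⇒ ssSZZ ⇒ sssSZZZ ⇒ sssuZZZ ⇒ sssuuZZZ ⇒ sssuuuZZZ ⇒ sssuuuuZZZ ⇒ sssuuuuuZZ ⇒ sssuuuuuuZ ⇒ sssuuuuuuu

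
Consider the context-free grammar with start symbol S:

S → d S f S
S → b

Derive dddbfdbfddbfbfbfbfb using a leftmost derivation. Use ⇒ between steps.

S ⇒ dSfS   [S → d S f S]
dSfS ⇒ ddSfSfS   [S → d S f S]
ddSfSfS ⇒ dddSfSfSfS   [S → d S f S]
dddSfSfSfS ⇒ dddbfSfSfS   [S → b]
dddbfSfSfS ⇒ dddbfdSfSfSfS   [S → d S f S]
dddbfdSfSfSfS ⇒ dddbfdbfSfSfS   [S → b]
dddbfdbfSfSfS ⇒ dddbfdbfdSfSfSfS   [S → d S f S]
dddbfdbfdSfSfSfS ⇒ dddbfdbfddSfSfSfSfS   [S → d S f S]
dddbfdbfddSfSfSfSfS ⇒ dddbfdbfddbfSfSfSfS   [S → b]
dddbfdbfddbfSfSfSfS ⇒ dddbfdbfddbfbfSfSfS   [S → b]
dddbfdbfddbfbfSfSfS ⇒ dddbfdbfddbfbfbfSfS   [S → b]
dddbfdbfddbfbfbfSfS ⇒ dddbfdbfddbfbfbfbfS   [S → b]
dddbfdbfddbfbfbfbfS ⇒ dddbfdbfddbfbfbfbfb   [S → b]

S⇒dSfS⇒ddSfSfS⇒dddSfSfSfS⇒dddbfSfSfS⇒dddbfdSfSfSfS⇒dddbfdbfSfSfS⇒dddbfdbfdSfSfSfS⇒dddbfdbfddSfSfSfSfS⇒dddbfdbfddbfSfSfSfS⇒dddbfdbfddbfbfSfSfS⇒dddbfdbfddbfbfbfSfS⇒dddbfdbfddbfbfbfbfS⇒dddbfdbfddbfbfbfbfb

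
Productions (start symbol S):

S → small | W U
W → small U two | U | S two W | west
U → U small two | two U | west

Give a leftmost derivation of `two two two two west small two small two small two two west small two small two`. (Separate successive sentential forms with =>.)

S => W U   [S → W U]
W U => U U   [W → U]
U U => two U U   [U → two U]
two U U => two U small two U   [U → U small two]
two U small two U => two two U small two U   [U → two U]
two two U small two U => two two U small two small two U   [U → U small two]
two two U small two small two U => two two U small two small two small two U   [U → U small two]
two two U small two small two small two U => two two two U small two small two small two U   [U → two U]
two two two U small two small two small two U => two two two two U small two small two small two U   [U → two U]
two two two two U small two small two small two U => two two two two west small two small two small two U   [U → west]
two two two two west small two small two small two U => two two two two west small two small two small two U small two   [U → U small two]
two two two two west small two small two small two U small two => two two two two west small two small two small two two U small two   [U → two U]
two two two two west small two small two small two two U small two => two two two two west small two small two small two two U small two small two   [U → U small two]
two two two two west small two small two small two two U small two small two => two two two two west small two small two small two two west small two small two   [U → west]

S => W U => U U => two U U => two U small two U => two two U small two U => two two U small two small two U => two two U small two small two small two U => two two two U small two small two small two U => two two two two U small two small two small two U => two two two two west small two small two small two U => two two two two west small two small two small two U small two => two two two two west small two small two small two two U small two => two two two two west small two small two small two two U small two small two => two two two two west small two small two small two two west small two small two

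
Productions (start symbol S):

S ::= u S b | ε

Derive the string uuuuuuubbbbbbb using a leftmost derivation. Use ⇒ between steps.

S ⇒ uSb ⇒ uuSbb ⇒ uuuSbbb ⇒ uuuuSbbbb ⇒ uuuuuSbbbbb ⇒ uuuuuuSbbbbbb ⇒ uuuuuuuSbbbbbbb ⇒ uuuuuuubbbbbbb

S ⇒ uSb   [S ::= u S b]
uSb ⇒ uuSbb   [S ::= u S b]
uuSbb ⇒ uuuSbbb   [S ::= u S b]
uuuSbbb ⇒ uuuuSbbbb   [S ::= u S b]
uuuuSbbbb ⇒ uuuuuSbbbbb   [S ::= u S b]
uuuuuSbbbbb ⇒ uuuuuuSbbbbbb   [S ::= u S b]
uuuuuuSbbbbbb ⇒ uuuuuuuSbbbbbbb   [S ::= u S b]
uuuuuuuSbbbbbbb ⇒ uuuuuuubbbbbbb   [S ::= ε]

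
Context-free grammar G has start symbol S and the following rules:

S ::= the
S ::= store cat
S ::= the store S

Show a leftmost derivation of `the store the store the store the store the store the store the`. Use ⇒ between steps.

S ⇒ the store S   [S ::= the store S]
the store S ⇒ the store the store S   [S ::= the store S]
the store the store S ⇒ the store the store the store S   [S ::= the store S]
the store the store the store S ⇒ the store the store the store the store S   [S ::= the store S]
the store the store the store the store S ⇒ the store the store the store the store the store S   [S ::= the store S]
the store the store the store the store the store S ⇒ the store the store the store the store the store the store S   [S ::= the store S]
the store the store the store the store the store the store S ⇒ the store the store the store the store the store the store the   [S ::= the]

S ⇒ the store S ⇒ the store the store S ⇒ the store the store the store S ⇒ the store the store the store the store S ⇒ the store the store the store the store the store S ⇒ the store the store the store the store the store the store S ⇒ the store the store the store the store the store the store the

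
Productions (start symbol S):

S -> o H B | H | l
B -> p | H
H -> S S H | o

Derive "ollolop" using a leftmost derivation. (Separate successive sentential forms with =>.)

S => oHB => oSSHB => oHSHB => oSSHSHB => olSHSHB => ollHSHB => olloSHB => ollolHB => olloloB => ollolop

S => oHB   [S -> o H B]
oHB => oSSHB   [H -> S S H]
oSSHB => oHSHB   [S -> H]
oHSHB => oSSHSHB   [H -> S S H]
oSSHSHB => olSHSHB   [S -> l]
olSHSHB => ollHSHB   [S -> l]
ollHSHB => olloSHB   [H -> o]
olloSHB => ollolHB   [S -> l]
ollolHB => olloloB   [H -> o]
olloloB => ollolop   [B -> p]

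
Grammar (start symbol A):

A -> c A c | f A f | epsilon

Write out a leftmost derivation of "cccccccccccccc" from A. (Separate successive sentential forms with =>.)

A => cAc   [A -> c A c]
cAc => ccAcc   [A -> c A c]
ccAcc => cccAccc   [A -> c A c]
cccAccc => ccccAcccc   [A -> c A c]
ccccAcccc => cccccAccccc   [A -> c A c]
cccccAccccc => ccccccAcccccc   [A -> c A c]
ccccccAcccccc => cccccccAccccccc   [A -> c A c]
cccccccAccccccc => cccccccccccccc   [A -> epsilon]

A => cAc => ccAcc => cccAccc => ccccAcccc => cccccAccccc => ccccccAcccccc => cccccccAccccccc => cccccccccccccc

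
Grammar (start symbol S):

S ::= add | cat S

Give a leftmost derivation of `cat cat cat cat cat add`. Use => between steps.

S => cat S   [S ::= cat S]
cat S => cat cat S   [S ::= cat S]
cat cat S => cat cat cat S   [S ::= cat S]
cat cat cat S => cat cat cat cat S   [S ::= cat S]
cat cat cat cat S => cat cat cat cat cat S   [S ::= cat S]
cat cat cat cat cat S => cat cat cat cat cat add   [S ::= add]

S => cat S => cat cat S => cat cat cat S => cat cat cat cat S => cat cat cat cat cat S => cat cat cat cat cat add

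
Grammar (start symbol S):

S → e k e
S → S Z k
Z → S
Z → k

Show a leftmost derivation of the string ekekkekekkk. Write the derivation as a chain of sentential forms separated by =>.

S => SZk => SZkZk => SZkZkZk => ekeZkZkZk => ekekkZkZk => ekekkSkZk => ekekkekekZk => ekekkekekkk

S => SZk   [S → S Z k]
SZk => SZkZk   [S → S Z k]
SZkZk => SZkZkZk   [S → S Z k]
SZkZkZk => ekeZkZkZk   [S → e k e]
ekeZkZkZk => ekekkZkZk   [Z → k]
ekekkZkZk => ekekkSkZk   [Z → S]
ekekkSkZk => ekekkekekZk   [S → e k e]
ekekkekekZk => ekekkekekkk   [Z → k]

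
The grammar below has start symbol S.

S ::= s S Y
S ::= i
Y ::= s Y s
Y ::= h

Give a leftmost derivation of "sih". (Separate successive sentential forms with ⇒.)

S ⇒ sSY ⇒ siY ⇒ sih

S ⇒ sSY   [S ::= s S Y]
sSY ⇒ siY   [S ::= i]
siY ⇒ sih   [Y ::= h]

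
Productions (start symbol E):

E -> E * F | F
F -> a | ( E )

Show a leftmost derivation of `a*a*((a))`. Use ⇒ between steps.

E⇒E*F⇒E*F*F⇒F*F*F⇒a*F*F⇒a*a*F⇒a*a*(E)⇒a*a*(F)⇒a*a*((E))⇒a*a*((F))⇒a*a*((a))

E ⇒ E*F   [E -> E * F]
E*F ⇒ E*F*F   [E -> E * F]
E*F*F ⇒ F*F*F   [E -> F]
F*F*F ⇒ a*F*F   [F -> a]
a*F*F ⇒ a*a*F   [F -> a]
a*a*F ⇒ a*a*(E)   [F -> ( E )]
a*a*(E) ⇒ a*a*(F)   [E -> F]
a*a*(F) ⇒ a*a*((E))   [F -> ( E )]
a*a*((E)) ⇒ a*a*((F))   [E -> F]
a*a*((F)) ⇒ a*a*((a))   [F -> a]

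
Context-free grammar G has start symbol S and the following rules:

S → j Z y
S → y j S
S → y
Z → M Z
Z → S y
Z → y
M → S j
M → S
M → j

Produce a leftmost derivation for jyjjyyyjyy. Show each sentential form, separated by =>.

S => jZy => jMZy => jSZy => jyjSZy => jyjjZyZy => jyjjSyyZy => jyjjyyyZy => jyjjyyyMZy => jyjjyyyjZy => jyjjyyyjyy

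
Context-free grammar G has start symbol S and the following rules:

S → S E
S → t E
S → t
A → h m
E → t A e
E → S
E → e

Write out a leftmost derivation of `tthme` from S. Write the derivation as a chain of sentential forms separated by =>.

S=>tE=>ttAe=>tthme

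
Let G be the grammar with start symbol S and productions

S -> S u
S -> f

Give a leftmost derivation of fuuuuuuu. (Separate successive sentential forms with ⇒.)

S ⇒ Su ⇒ Suu ⇒ Suuu ⇒ Suuuu ⇒ Suuuuu ⇒ Suuuuuu ⇒ Suuuuuuu ⇒ fuuuuuuu

S ⇒ Su   [S -> S u]
Su ⇒ Suu   [S -> S u]
Suu ⇒ Suuu   [S -> S u]
Suuu ⇒ Suuuu   [S -> S u]
Suuuu ⇒ Suuuuu   [S -> S u]
Suuuuu ⇒ Suuuuuu   [S -> S u]
Suuuuuu ⇒ Suuuuuuu   [S -> S u]
Suuuuuuu ⇒ fuuuuuuu   [S -> f]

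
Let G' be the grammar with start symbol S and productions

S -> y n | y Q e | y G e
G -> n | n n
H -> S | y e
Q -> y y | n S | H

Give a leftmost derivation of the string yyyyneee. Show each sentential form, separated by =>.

S => yQe => yHe => ySe => yyQee => yyHee => yySee => yyyQeee => yyyHeee => yyySeee => yyyyneee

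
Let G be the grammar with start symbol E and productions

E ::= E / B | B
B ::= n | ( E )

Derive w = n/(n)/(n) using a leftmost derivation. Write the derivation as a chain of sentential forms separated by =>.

E=>E/B=>E/B/B=>B/B/B=>n/B/B=>n/(E)/B=>n/(B)/B=>n/(n)/B=>n/(n)/(E)=>n/(n)/(B)=>n/(n)/(n)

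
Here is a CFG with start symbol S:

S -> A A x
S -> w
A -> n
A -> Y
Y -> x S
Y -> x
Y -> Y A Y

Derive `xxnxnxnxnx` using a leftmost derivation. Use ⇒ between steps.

S ⇒ AAx ⇒ YAx ⇒ xSAx ⇒ xAAxAx ⇒ xYAxAx ⇒ xYAYAxAx ⇒ xYAYAYAxAx ⇒ xxAYAYAxAx ⇒ xxnYAYAxAx ⇒ xxnxAYAxAx ⇒ xxnxnYAxAx ⇒ xxnxnxAxAx ⇒ xxnxnxnxAx ⇒ xxnxnxnxnx

S ⇒ AAx   [S -> A A x]
AAx ⇒ YAx   [A -> Y]
YAx ⇒ xSAx   [Y -> x S]
xSAx ⇒ xAAxAx   [S -> A A x]
xAAxAx ⇒ xYAxAx   [A -> Y]
xYAxAx ⇒ xYAYAxAx   [Y -> Y A Y]
xYAYAxAx ⇒ xYAYAYAxAx   [Y -> Y A Y]
xYAYAYAxAx ⇒ xxAYAYAxAx   [Y -> x]
xxAYAYAxAx ⇒ xxnYAYAxAx   [A -> n]
xxnYAYAxAx ⇒ xxnxAYAxAx   [Y -> x]
xxnxAYAxAx ⇒ xxnxnYAxAx   [A -> n]
xxnxnYAxAx ⇒ xxnxnxAxAx   [Y -> x]
xxnxnxAxAx ⇒ xxnxnxnxAx   [A -> n]
xxnxnxnxAx ⇒ xxnxnxnxnx   [A -> n]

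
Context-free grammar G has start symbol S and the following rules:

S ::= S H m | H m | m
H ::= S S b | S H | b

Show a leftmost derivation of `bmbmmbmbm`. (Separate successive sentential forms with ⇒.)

S ⇒ SHm   [S ::= S H m]
SHm ⇒ HmHm   [S ::= H m]
HmHm ⇒ SSbmHm   [H ::= S S b]
SSbmHm ⇒ HmSbmHm   [S ::= H m]
HmSbmHm ⇒ SHmSbmHm   [H ::= S H]
SHmSbmHm ⇒ HmHmSbmHm   [S ::= H m]
HmHmSbmHm ⇒ bmHmSbmHm   [H ::= b]
bmHmSbmHm ⇒ bmbmSbmHm   [H ::= b]
bmbmSbmHm ⇒ bmbmmbmHm   [S ::= m]
bmbmmbmHm ⇒ bmbmmbmbm   [H ::= b]

S ⇒ SHm ⇒ HmHm ⇒ SSbmHm ⇒ HmSbmHm ⇒ SHmSbmHm ⇒ HmHmSbmHm ⇒ bmHmSbmHm ⇒ bmbmSbmHm ⇒ bmbmmbmHm ⇒ bmbmmbmbm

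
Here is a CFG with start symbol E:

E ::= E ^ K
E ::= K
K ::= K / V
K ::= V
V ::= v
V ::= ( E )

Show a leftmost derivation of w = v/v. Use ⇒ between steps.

E ⇒ K ⇒ K/V ⇒ V/V ⇒ v/V ⇒ v/v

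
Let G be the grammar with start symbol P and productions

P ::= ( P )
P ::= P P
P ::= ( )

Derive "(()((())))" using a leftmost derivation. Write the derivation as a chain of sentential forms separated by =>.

P => (P) => (PP) => (()P) => (()(P)) => (()((P))) => (()((())))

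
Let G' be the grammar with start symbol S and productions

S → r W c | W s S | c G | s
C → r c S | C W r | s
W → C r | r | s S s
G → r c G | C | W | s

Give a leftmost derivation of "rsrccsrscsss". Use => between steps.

S => WsS => rsS => rsWsS => rsCrsS => rsrcSrsS => rsrccGrsS => rsrccsrsS => rsrccsrscG => rsrccsrscW => rsrccsrscsSs => rsrccsrscsss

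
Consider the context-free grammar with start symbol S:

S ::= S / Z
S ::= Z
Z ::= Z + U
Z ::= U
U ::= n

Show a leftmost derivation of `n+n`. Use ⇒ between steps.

S ⇒ Z   [S ::= Z]
Z ⇒ Z+U   [Z ::= Z + U]
Z+U ⇒ U+U   [Z ::= U]
U+U ⇒ n+U   [U ::= n]
n+U ⇒ n+n   [U ::= n]

S ⇒ Z ⇒ Z+U ⇒ U+U ⇒ n+U ⇒ n+n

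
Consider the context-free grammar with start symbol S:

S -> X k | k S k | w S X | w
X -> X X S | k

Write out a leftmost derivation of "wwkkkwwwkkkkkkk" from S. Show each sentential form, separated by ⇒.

S⇒wSX⇒wwSXX⇒wwkSkXX⇒wwkkSkkXX⇒wwkkkSkkkXX⇒wwkkkwSXkkkXX⇒wwkkkwwSXXkkkXX⇒wwkkkwwwXXkkkXX⇒wwkkkwwwkXkkkXX⇒wwkkkwwwkkkkkXX⇒wwkkkwwwkkkkkkX⇒wwkkkwwwkkkkkkk

S ⇒ wSX   [S -> w S X]
wSX ⇒ wwSXX   [S -> w S X]
wwSXX ⇒ wwkSkXX   [S -> k S k]
wwkSkXX ⇒ wwkkSkkXX   [S -> k S k]
wwkkSkkXX ⇒ wwkkkSkkkXX   [S -> k S k]
wwkkkSkkkXX ⇒ wwkkkwSXkkkXX   [S -> w S X]
wwkkkwSXkkkXX ⇒ wwkkkwwSXXkkkXX   [S -> w S X]
wwkkkwwSXXkkkXX ⇒ wwkkkwwwXXkkkXX   [S -> w]
wwkkkwwwXXkkkXX ⇒ wwkkkwwwkXkkkXX   [X -> k]
wwkkkwwwkXkkkXX ⇒ wwkkkwwwkkkkkXX   [X -> k]
wwkkkwwwkkkkkXX ⇒ wwkkkwwwkkkkkkX   [X -> k]
wwkkkwwwkkkkkkX ⇒ wwkkkwwwkkkkkkk   [X -> k]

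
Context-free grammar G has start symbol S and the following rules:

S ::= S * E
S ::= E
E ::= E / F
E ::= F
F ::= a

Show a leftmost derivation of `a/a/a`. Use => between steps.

S=>E=>E/F=>E/F/F=>F/F/F=>a/F/F=>a/a/F=>a/a/a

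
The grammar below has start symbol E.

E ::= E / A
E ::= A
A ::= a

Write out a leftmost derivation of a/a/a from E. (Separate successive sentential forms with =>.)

E => E/A   [E ::= E / A]
E/A => E/A/A   [E ::= E / A]
E/A/A => A/A/A   [E ::= A]
A/A/A => a/A/A   [A ::= a]
a/A/A => a/a/A   [A ::= a]
a/a/A => a/a/a   [A ::= a]

E=>E/A=>E/A/A=>A/A/A=>a/A/A=>a/a/A=>a/a/a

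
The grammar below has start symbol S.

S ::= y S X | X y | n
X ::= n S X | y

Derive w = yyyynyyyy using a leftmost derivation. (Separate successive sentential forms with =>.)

S => ySX   [S ::= y S X]
ySX => yySXX   [S ::= y S X]
yySXX => yyySXXX   [S ::= y S X]
yyySXXX => yyyySXXXX   [S ::= y S X]
yyyySXXXX => yyyynXXXX   [S ::= n]
yyyynXXXX => yyyynyXXX   [X ::= y]
yyyynyXXX => yyyynyyXX   [X ::= y]
yyyynyyXX => yyyynyyyX   [X ::= y]
yyyynyyyX => yyyynyyyy   [X ::= y]

S => ySX => yySXX => yyySXXX => yyyySXXXX => yyyynXXXX => yyyynyXXX => yyyynyyXX => yyyynyyyX => yyyynyyyy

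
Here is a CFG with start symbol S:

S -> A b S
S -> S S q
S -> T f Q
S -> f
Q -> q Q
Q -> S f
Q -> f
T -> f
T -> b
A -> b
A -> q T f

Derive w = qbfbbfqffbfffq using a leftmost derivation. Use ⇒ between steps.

S ⇒ AbS   [S -> A b S]
AbS ⇒ qTfbS   [A -> q T f]
qTfbS ⇒ qbfbS   [T -> b]
qbfbS ⇒ qbfbSSq   [S -> S S q]
qbfbSSq ⇒ qbfbTfQSq   [S -> T f Q]
qbfbTfQSq ⇒ qbfbbfQSq   [T -> b]
qbfbbfQSq ⇒ qbfbbfSfSq   [Q -> S f]
qbfbbfSfSq ⇒ qbfbbfAbSfSq   [S -> A b S]
qbfbbfAbSfSq ⇒ qbfbbfqTfbSfSq   [A -> q T f]
qbfbbfqTfbSfSq ⇒ qbfbbfqffbSfSq   [T -> f]
qbfbbfqffbSfSq ⇒ qbfbbfqffbffSq   [S -> f]
qbfbbfqffbffSq ⇒ qbfbbfqffbfffq   [S -> f]

S ⇒ AbS ⇒ qTfbS ⇒ qbfbS ⇒ qbfbSSq ⇒ qbfbTfQSq ⇒ qbfbbfQSq ⇒ qbfbbfSfSq ⇒ qbfbbfAbSfSq ⇒ qbfbbfqTfbSfSq ⇒ qbfbbfqffbSfSq ⇒ qbfbbfqffbffSq ⇒ qbfbbfqffbfffq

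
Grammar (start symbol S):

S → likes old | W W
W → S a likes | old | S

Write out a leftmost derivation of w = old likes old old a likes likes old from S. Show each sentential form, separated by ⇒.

S ⇒ W W ⇒ old W ⇒ old S ⇒ old W W ⇒ old S a likes W ⇒ old W W a likes W ⇒ old S W a likes W ⇒ old likes old W a likes W ⇒ old likes old old a likes W ⇒ old likes old old a likes S ⇒ old likes old old a likes likes old

S ⇒ W W   [S → W W]
W W ⇒ old W   [W → old]
old W ⇒ old S   [W → S]
old S ⇒ old W W   [S → W W]
old W W ⇒ old S a likes W   [W → S a likes]
old S a likes W ⇒ old W W a likes W   [S → W W]
old W W a likes W ⇒ old S W a likes W   [W → S]
old S W a likes W ⇒ old likes old W a likes W   [S → likes old]
old likes old W a likes W ⇒ old likes old old a likes W   [W → old]
old likes old old a likes W ⇒ old likes old old a likes S   [W → S]
old likes old old a likes S ⇒ old likes old old a likes likes old   [S → likes old]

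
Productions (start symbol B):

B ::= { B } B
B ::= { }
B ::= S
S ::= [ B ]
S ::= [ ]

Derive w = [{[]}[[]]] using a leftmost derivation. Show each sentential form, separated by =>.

B=>S=>[B]=>[{B}B]=>[{S}B]=>[{[]}B]=>[{[]}S]=>[{[]}[B]]=>[{[]}[S]]=>[{[]}[[]]]

B => S   [B ::= S]
S => [B]   [S ::= [ B ]]
[B] => [{B}B]   [B ::= { B } B]
[{B}B] => [{S}B]   [B ::= S]
[{S}B] => [{[]}B]   [S ::= [ ]]
[{[]}B] => [{[]}S]   [B ::= S]
[{[]}S] => [{[]}[B]]   [S ::= [ B ]]
[{[]}[B]] => [{[]}[S]]   [B ::= S]
[{[]}[S]] => [{[]}[[]]]   [S ::= [ ]]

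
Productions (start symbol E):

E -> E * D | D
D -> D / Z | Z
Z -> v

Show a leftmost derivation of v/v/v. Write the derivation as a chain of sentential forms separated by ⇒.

E ⇒ D ⇒ D/Z ⇒ D/Z/Z ⇒ Z/Z/Z ⇒ v/Z/Z ⇒ v/v/Z ⇒ v/v/v

E ⇒ D   [E -> D]
D ⇒ D/Z   [D -> D / Z]
D/Z ⇒ D/Z/Z   [D -> D / Z]
D/Z/Z ⇒ Z/Z/Z   [D -> Z]
Z/Z/Z ⇒ v/Z/Z   [Z -> v]
v/Z/Z ⇒ v/v/Z   [Z -> v]
v/v/Z ⇒ v/v/v   [Z -> v]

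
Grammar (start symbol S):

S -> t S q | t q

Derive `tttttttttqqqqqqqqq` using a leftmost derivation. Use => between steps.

S => tSq => ttSqq => tttSqqq => ttttSqqqq => tttttSqqqqq => ttttttSqqqqqq => tttttttSqqqqqqq => ttttttttSqqqqqqqq => tttttttttqqqqqqqqq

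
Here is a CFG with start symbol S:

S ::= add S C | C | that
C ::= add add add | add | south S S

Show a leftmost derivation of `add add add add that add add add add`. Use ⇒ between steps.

S ⇒ add S C   [S ::= add S C]
add S C ⇒ add add S C C   [S ::= add S C]
add add S C C ⇒ add add add S C C C   [S ::= add S C]
add add add S C C C ⇒ add add add add S C C C C   [S ::= add S C]
add add add add S C C C C ⇒ add add add add that C C C C   [S ::= that]
add add add add that C C C C ⇒ add add add add that add C C C   [C ::= add]
add add add add that add C C C ⇒ add add add add that add add C C   [C ::= add]
add add add add that add add C C ⇒ add add add add that add add add C   [C ::= add]
add add add add that add add add C ⇒ add add add add that add add add add   [C ::= add]

S ⇒ add S C ⇒ add add S C C ⇒ add add add S C C C ⇒ add add add add S C C C C ⇒ add add add add that C C C C ⇒ add add add add that add C C C ⇒ add add add add that add add C C ⇒ add add add add that add add add C ⇒ add add add add that add add add add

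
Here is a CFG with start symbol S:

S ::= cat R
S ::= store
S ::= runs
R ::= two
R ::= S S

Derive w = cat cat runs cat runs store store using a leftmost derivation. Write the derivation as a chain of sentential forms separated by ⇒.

S ⇒ cat R ⇒ cat S S ⇒ cat cat R S ⇒ cat cat S S S ⇒ cat cat runs S S ⇒ cat cat runs cat R S ⇒ cat cat runs cat S S S ⇒ cat cat runs cat runs S S ⇒ cat cat runs cat runs store S ⇒ cat cat runs cat runs store store

S ⇒ cat R   [S ::= cat R]
cat R ⇒ cat S S   [R ::= S S]
cat S S ⇒ cat cat R S   [S ::= cat R]
cat cat R S ⇒ cat cat S S S   [R ::= S S]
cat cat S S S ⇒ cat cat runs S S   [S ::= runs]
cat cat runs S S ⇒ cat cat runs cat R S   [S ::= cat R]
cat cat runs cat R S ⇒ cat cat runs cat S S S   [R ::= S S]
cat cat runs cat S S S ⇒ cat cat runs cat runs S S   [S ::= runs]
cat cat runs cat runs S S ⇒ cat cat runs cat runs store S   [S ::= store]
cat cat runs cat runs store S ⇒ cat cat runs cat runs store store   [S ::= store]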